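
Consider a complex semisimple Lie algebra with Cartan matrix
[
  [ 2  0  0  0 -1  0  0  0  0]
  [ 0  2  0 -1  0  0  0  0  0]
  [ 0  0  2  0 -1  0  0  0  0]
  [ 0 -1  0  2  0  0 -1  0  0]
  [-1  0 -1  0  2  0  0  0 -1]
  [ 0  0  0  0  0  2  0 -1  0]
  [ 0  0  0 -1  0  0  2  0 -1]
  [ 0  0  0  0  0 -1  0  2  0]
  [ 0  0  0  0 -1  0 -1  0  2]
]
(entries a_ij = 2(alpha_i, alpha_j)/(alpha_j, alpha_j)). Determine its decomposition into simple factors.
The diagram associated to this matrix has two connected components: the simple roots {alpha_6, alpha_8} form a chain of 2 nodes with single edges (A_2), and {alpha_1, alpha_2, alpha_3, alpha_4, alpha_5, alpha_7, alpha_9} form a chain of 5 nodes with a fork of two nodes at one end (D_7). A semisimple Lie algebra decomposes uniquely as the direct sum of simple ideals, one per connected component of its Dynkin diagram, so g ≅ A_2 ⊕ D_7 (dimension 8 + 91 = 99).

A2 + D7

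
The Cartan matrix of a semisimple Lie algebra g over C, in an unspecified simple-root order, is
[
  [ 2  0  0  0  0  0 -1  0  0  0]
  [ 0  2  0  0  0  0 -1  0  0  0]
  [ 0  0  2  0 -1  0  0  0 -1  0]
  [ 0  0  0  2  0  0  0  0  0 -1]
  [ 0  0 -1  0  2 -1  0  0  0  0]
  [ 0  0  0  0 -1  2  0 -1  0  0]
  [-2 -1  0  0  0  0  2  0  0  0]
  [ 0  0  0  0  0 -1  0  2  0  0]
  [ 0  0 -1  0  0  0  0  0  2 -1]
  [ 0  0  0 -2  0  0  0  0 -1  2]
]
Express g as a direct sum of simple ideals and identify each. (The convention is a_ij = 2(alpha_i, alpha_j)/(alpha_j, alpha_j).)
The diagram associated to this matrix has two connected components: the simple roots {alpha_1, alpha_2, alpha_7} form a chain of 3 nodes with a double edge at one end; the terminal node there is the unique short simple root (B_3), and {alpha_3, alpha_4, alpha_5, alpha_6, alpha_8, alpha_9, alpha_10} form a chain of 7 nodes with a double edge at one end; the terminal node there is the unique short simple root (B_7). A semisimple Lie algebra decomposes uniquely as the direct sum of simple ideals, one per connected component of its Dynkin diagram, so g ≅ B_3 ⊕ B_7 (dimension 21 + 105 = 126).

type B_3 + type B_7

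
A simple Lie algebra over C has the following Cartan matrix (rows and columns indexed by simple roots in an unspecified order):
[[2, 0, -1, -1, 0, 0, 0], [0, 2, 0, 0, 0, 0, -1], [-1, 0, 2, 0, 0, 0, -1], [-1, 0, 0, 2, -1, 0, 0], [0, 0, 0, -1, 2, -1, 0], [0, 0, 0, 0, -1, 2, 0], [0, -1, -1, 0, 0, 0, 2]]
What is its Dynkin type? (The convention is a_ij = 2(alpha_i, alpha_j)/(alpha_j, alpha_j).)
A_7

The matrix has rank 7 with 2's on the diagonal. Reading the off-diagonal entries as Dynkin edges (a single edge where a_ij = a_ji = -1; a double or triple edge where a_ij * a_ji = 2 or 3), the diagram is a chain of 7 nodes with single edges (A_7). One simple-root ordering that puts it in standard form is (alpha_2, alpha_7, alpha_3, alpha_1, alpha_4, alpha_5, alpha_6). So the algebra is type A_7, i.e. sl(8).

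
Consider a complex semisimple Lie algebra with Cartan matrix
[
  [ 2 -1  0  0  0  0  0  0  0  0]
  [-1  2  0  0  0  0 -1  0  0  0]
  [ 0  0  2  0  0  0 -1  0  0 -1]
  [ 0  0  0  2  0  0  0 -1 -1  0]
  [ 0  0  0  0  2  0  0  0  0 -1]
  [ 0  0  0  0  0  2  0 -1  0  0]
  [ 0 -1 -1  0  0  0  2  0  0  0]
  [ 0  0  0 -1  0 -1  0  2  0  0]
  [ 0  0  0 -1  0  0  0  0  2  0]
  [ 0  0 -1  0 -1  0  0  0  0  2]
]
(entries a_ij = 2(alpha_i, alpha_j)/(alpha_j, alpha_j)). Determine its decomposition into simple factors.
A_4 (sl(5)) ⊕ A_6 (sl(7))

The diagram associated to this matrix has two connected components: the simple roots {alpha_4, alpha_6, alpha_8, alpha_9} form a chain of 4 nodes with single edges (A_4), and {alpha_1, alpha_2, alpha_3, alpha_5, alpha_7, alpha_10} form a chain of 6 nodes with single edges (A_6). A semisimple Lie algebra decomposes uniquely as the direct sum of simple ideals, one per connected component of its Dynkin diagram, so g ≅ A_4 ⊕ A_6 (dimension 24 + 48 = 72).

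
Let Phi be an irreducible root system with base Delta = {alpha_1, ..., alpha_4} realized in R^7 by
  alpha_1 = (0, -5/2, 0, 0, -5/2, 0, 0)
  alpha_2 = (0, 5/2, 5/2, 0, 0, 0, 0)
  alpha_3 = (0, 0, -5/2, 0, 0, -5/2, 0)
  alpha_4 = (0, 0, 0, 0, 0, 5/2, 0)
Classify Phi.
type B_4

Compute the Cartan integers a_ij = 2(alpha_i, alpha_j)/(alpha_j, alpha_j); the resulting 4x4 Cartan matrix is
[[2, -1, 0, 0], [-1, 2, -1, 0], [0, -1, 2, -2], [0, 0, -1, 2]].
The roots have two lengths (squared-length ratio 2:1); the short ones are alpha_{4}. The associated Dynkin diagram is a chain of 4 nodes with a double edge at one end; the terminal node there is the unique short simple root (B_4), so the type is B_4 (the algebra so(9)).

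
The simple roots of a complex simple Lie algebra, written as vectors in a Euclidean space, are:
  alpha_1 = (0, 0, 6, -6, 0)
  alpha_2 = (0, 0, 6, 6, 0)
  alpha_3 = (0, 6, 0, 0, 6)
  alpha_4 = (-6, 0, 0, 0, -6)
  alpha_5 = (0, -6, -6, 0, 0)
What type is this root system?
type D_5

Compute the Cartan integers a_ij = 2(alpha_i, alpha_j)/(alpha_j, alpha_j); the resulting 5x5 Cartan matrix is
[[2, 0, 0, 0, -1], [0, 2, 0, 0, -1], [0, 0, 2, -1, -1], [0, 0, -1, 2, 0], [-1, -1, -1, 0, 2]].
All simple roots have the same length, so the diagram is simply laced. The associated Dynkin diagram is a chain of 3 nodes with a fork of two nodes at one end (D_5), so the type is D_5 (the algebra so(10)).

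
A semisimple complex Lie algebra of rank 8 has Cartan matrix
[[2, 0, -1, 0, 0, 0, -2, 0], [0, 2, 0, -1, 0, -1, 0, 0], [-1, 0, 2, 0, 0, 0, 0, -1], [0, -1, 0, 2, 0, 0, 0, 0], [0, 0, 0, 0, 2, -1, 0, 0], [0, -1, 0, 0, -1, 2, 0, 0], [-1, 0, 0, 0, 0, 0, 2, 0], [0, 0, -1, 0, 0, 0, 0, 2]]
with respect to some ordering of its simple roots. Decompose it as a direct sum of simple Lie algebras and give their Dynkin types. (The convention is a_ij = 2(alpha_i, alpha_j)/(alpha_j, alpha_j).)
The diagram associated to this matrix has two connected components: the simple roots {alpha_2, alpha_4, alpha_5, alpha_6} form a chain of 4 nodes with single edges (A_4), and {alpha_1, alpha_3, alpha_7, alpha_8} form a chain of 4 nodes with a double edge at one end; the terminal node there is the unique short simple root (B_4). A semisimple Lie algebra decomposes uniquely as the direct sum of simple ideals, one per connected component of its Dynkin diagram, so g ≅ A_4 ⊕ B_4 (dimension 24 + 36 = 60).

A_4 (sl(5)) ⊕ B_4 (so(9))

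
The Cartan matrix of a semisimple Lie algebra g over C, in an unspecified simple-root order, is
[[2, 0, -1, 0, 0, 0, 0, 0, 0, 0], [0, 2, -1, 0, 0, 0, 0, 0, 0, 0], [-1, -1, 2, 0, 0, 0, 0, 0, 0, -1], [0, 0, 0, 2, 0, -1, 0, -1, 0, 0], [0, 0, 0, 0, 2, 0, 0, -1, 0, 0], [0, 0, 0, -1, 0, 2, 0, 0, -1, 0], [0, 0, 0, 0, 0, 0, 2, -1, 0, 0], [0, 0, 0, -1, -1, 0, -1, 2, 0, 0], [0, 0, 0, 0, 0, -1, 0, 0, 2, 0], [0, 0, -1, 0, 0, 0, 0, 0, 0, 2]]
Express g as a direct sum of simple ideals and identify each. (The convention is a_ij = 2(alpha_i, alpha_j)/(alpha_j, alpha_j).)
D_4 (so(8)) ⊕ D_6 (so(12))

The diagram associated to this matrix has two connected components: the simple roots {alpha_1, alpha_2, alpha_3, alpha_10} form a chain of 2 nodes with a fork of two nodes at one end (D_4), and {alpha_4, alpha_5, alpha_6, alpha_7, alpha_8, alpha_9} form a chain of 4 nodes with a fork of two nodes at one end (D_6). A semisimple Lie algebra decomposes uniquely as the direct sum of simple ideals, one per connected component of its Dynkin diagram, so g ≅ D_4 ⊕ D_6 (dimension 28 + 66 = 94).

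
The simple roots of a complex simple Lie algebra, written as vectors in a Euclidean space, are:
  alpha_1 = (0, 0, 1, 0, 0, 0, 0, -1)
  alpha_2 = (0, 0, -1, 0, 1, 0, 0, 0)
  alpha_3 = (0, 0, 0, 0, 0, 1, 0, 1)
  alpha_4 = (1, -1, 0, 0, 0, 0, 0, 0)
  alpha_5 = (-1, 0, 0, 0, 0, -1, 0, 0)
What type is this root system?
Compute the Cartan integers a_ij = 2(alpha_i, alpha_j)/(alpha_j, alpha_j); the resulting 5x5 Cartan matrix is
[[2, -1, -1, 0, 0], [-1, 2, 0, 0, 0], [-1, 0, 2, 0, -1], [0, 0, 0, 2, -1], [0, 0, -1, -1, 2]].
All simple roots have the same length, so the diagram is simply laced. The associated Dynkin diagram is a chain of 5 nodes with single edges (A_5), so the type is A_5 (the algebra sl(6)).

A_5 (sl(6))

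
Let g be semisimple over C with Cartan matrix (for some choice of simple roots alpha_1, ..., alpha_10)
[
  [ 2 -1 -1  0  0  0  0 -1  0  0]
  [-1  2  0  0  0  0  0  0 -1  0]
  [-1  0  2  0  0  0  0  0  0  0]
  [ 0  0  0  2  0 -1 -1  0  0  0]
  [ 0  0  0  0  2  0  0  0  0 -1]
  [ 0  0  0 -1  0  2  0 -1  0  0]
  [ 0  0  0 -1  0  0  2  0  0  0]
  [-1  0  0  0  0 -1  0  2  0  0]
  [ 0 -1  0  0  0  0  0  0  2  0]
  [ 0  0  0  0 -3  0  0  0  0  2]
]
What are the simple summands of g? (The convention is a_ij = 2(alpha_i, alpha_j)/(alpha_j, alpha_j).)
The diagram associated to this matrix has two connected components: the simple roots {alpha_1, alpha_2, alpha_3, alpha_4, alpha_6, alpha_7, alpha_8, alpha_9} form a chain of 7 nodes with one extra node attached to the third node from one end (E_8), and {alpha_5, alpha_10} form two nodes joined by a triple edge (G_2). A semisimple Lie algebra decomposes uniquely as the direct sum of simple ideals, one per connected component of its Dynkin diagram, so g ≅ E_8 ⊕ G_2 (dimension 248 + 14 = 262).

E8 ⊕ G2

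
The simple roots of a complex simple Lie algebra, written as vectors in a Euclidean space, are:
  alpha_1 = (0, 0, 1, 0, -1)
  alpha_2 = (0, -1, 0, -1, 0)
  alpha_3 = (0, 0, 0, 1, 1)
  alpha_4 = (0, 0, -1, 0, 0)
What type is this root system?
Compute the Cartan integers a_ij = 2(alpha_i, alpha_j)/(alpha_j, alpha_j); the resulting 4x4 Cartan matrix is
[[2, 0, -1, -2], [0, 2, -1, 0], [-1, -1, 2, 0], [-1, 0, 0, 2]].
The roots have two lengths (squared-length ratio 2:1); the short ones are alpha_{4}. The associated Dynkin diagram is a chain of 4 nodes with a double edge at one end; the terminal node there is the unique short simple root (B_4), so the type is B_4 (the algebra so(9)).

B_4 (so(9))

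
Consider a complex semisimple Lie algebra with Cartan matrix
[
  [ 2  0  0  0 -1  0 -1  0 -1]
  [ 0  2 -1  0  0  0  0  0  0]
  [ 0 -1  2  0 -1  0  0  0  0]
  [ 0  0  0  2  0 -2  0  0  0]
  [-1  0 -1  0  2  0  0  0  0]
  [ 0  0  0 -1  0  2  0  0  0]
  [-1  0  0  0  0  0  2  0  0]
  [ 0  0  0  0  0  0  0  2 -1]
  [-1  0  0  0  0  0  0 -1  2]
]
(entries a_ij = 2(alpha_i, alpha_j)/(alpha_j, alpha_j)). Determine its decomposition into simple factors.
B_2 (so(5)) ⊕ E_7

The diagram associated to this matrix has two connected components: the simple roots {alpha_4, alpha_6} form a chain of 2 nodes with a double edge at one end; the terminal node there is the unique short simple root (B_2), and {alpha_1, alpha_2, alpha_3, alpha_5, alpha_7, alpha_8, alpha_9} form a chain of 6 nodes with one extra node attached to the third node from one end (E_7). A semisimple Lie algebra decomposes uniquely as the direct sum of simple ideals, one per connected component of its Dynkin diagram, so g ≅ B_2 ⊕ E_7 (dimension 10 + 133 = 143).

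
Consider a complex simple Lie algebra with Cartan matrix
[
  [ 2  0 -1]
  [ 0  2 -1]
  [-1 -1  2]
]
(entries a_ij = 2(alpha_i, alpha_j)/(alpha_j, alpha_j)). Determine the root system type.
type A_3

The matrix has rank 3 with 2's on the diagonal. Reading the off-diagonal entries as Dynkin edges (a single edge where a_ij = a_ji = -1; a double or triple edge where a_ij * a_ji = 2 or 3), the diagram is a chain of 3 nodes with single edges (A_3). One simple-root ordering that puts it in standard form is (alpha_1, alpha_3, alpha_2). So the algebra is type A_3, i.e. sl(4).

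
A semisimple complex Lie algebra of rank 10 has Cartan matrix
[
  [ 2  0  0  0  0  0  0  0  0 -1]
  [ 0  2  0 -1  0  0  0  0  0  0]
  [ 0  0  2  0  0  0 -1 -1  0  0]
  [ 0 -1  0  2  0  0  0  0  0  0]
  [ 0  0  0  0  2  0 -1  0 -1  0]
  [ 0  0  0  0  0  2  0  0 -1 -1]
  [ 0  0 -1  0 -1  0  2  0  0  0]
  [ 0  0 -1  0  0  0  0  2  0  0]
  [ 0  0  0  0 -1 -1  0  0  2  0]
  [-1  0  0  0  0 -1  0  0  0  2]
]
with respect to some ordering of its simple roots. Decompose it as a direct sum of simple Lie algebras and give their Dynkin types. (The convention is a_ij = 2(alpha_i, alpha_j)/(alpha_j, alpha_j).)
The diagram associated to this matrix has two connected components: the simple roots {alpha_2, alpha_4} form a chain of 2 nodes with single edges (A_2), and {alpha_1, alpha_3, alpha_5, alpha_6, alpha_7, alpha_8, alpha_9, alpha_10} form a chain of 8 nodes with single edges (A_8). A semisimple Lie algebra decomposes uniquely as the direct sum of simple ideals, one per connected component of its Dynkin diagram, so g ≅ A_2 ⊕ A_8 (dimension 8 + 80 = 88).

type A_2 ⊕ type A_8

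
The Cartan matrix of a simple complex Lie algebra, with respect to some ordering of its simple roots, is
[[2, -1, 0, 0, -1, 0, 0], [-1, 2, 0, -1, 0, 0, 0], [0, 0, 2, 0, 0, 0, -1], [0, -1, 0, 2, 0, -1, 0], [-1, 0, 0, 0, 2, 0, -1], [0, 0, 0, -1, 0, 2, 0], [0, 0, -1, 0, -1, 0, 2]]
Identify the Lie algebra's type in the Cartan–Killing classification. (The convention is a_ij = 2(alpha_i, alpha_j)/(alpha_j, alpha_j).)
The matrix has rank 7 with 2's on the diagonal. Reading the off-diagonal entries as Dynkin edges (a single edge where a_ij = a_ji = -1; a double or triple edge where a_ij * a_ji = 2 or 3), the diagram is a chain of 7 nodes with single edges (A_7). One simple-root ordering that puts it in standard form is (alpha_3, alpha_7, alpha_5, alpha_1, alpha_2, alpha_4, alpha_6). So the algebra is type A_7, i.e. sl(8).

type A_7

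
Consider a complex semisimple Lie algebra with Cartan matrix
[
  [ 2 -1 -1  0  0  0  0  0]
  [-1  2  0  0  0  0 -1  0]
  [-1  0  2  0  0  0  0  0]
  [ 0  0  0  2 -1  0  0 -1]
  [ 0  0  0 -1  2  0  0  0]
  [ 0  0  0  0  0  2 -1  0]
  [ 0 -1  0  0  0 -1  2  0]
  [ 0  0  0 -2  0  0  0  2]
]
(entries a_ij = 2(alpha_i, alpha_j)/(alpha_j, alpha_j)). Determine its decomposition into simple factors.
The diagram associated to this matrix has two connected components: the simple roots {alpha_1, alpha_2, alpha_3, alpha_6, alpha_7} form a chain of 5 nodes with single edges (A_5), and {alpha_4, alpha_5, alpha_8} form a chain of 3 nodes with a double edge at one end; the terminal node there is the unique long simple root (C_3). A semisimple Lie algebra decomposes uniquely as the direct sum of simple ideals, one per connected component of its Dynkin diagram, so g ≅ A_5 ⊕ C_3 (dimension 35 + 21 = 56).

type A_5 ⊕ type C_3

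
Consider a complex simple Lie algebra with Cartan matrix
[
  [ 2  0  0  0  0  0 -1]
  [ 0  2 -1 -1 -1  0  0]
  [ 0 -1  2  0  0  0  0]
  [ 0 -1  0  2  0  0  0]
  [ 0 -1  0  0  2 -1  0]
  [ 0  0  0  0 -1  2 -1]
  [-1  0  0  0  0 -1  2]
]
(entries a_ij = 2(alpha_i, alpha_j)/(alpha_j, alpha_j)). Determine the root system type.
The matrix has rank 7 with 2's on the diagonal. Reading the off-diagonal entries as Dynkin edges (a single edge where a_ij = a_ji = -1; a double or triple edge where a_ij * a_ji = 2 or 3), the diagram is a chain of 5 nodes with a fork of two nodes at one end (D_7). One simple-root ordering that puts it in standard form is (alpha_1, alpha_7, alpha_6, alpha_5, alpha_2, alpha_4, alpha_3). So the algebra is type D_7, i.e. so(14).

D_7 (so(14))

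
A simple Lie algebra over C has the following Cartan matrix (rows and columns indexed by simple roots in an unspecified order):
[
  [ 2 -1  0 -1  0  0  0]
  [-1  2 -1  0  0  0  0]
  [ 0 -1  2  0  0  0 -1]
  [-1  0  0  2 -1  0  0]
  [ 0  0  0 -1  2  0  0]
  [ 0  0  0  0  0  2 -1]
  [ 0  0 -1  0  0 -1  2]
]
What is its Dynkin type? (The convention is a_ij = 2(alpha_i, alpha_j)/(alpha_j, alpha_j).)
The matrix has rank 7 with 2's on the diagonal. Reading the off-diagonal entries as Dynkin edges (a single edge where a_ij = a_ji = -1; a double or triple edge where a_ij * a_ji = 2 or 3), the diagram is a chain of 7 nodes with single edges (A_7). One simple-root ordering that puts it in standard form is (alpha_5, alpha_4, alpha_1, alpha_2, alpha_3, alpha_7, alpha_6). So the algebra is type A_7, i.e. sl(8).

A_7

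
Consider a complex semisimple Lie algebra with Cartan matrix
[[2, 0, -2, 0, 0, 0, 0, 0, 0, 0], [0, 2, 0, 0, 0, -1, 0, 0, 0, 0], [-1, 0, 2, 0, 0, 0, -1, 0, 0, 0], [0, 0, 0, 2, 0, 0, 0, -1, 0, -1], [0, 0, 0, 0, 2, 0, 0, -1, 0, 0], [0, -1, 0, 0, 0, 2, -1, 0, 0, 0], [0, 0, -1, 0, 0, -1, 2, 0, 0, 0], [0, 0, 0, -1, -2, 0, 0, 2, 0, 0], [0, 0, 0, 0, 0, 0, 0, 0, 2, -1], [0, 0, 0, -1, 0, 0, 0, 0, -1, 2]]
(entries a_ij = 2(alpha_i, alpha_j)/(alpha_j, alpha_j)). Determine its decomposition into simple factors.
The diagram associated to this matrix has two connected components: the simple roots {alpha_4, alpha_5, alpha_8, alpha_9, alpha_10} form a chain of 5 nodes with a double edge at one end; the terminal node there is the unique short simple root (B_5), and {alpha_1, alpha_2, alpha_3, alpha_6, alpha_7} form a chain of 5 nodes with a double edge at one end; the terminal node there is the unique long simple root (C_5). A semisimple Lie algebra decomposes uniquely as the direct sum of simple ideals, one per connected component of its Dynkin diagram, so g ≅ B_5 ⊕ C_5 (dimension 55 + 55 = 110).

B5 ⊕ C5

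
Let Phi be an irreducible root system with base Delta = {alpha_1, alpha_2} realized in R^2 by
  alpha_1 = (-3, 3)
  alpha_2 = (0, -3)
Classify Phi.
Compute the Cartan integers a_ij = 2(alpha_i, alpha_j)/(alpha_j, alpha_j); the resulting 2x2 Cartan matrix is
[[2, -2], [-1, 2]].
The roots have two lengths (squared-length ratio 2:1); the short ones are alpha_{2}. The associated Dynkin diagram is a chain of 2 nodes with a double edge at one end; the terminal node there is the unique short simple root (B_2), so the type is B_2 (the algebra so(5)).

B2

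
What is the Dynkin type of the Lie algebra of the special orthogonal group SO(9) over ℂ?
This is so(9) with 9 odd, which has dimension 9(9-1)/2 = 36 and rank (9-1)/2 = 4. In the classification of classical Lie algebras, the orthogonal algebra so(2n+1) in an odd number of variables has type B_n; here n = 4, so the Dynkin diagram is a chain of 4 nodes with a double edge at one end; the terminal node there is the unique short simple root (B_4). Hence the type is B_4.

B4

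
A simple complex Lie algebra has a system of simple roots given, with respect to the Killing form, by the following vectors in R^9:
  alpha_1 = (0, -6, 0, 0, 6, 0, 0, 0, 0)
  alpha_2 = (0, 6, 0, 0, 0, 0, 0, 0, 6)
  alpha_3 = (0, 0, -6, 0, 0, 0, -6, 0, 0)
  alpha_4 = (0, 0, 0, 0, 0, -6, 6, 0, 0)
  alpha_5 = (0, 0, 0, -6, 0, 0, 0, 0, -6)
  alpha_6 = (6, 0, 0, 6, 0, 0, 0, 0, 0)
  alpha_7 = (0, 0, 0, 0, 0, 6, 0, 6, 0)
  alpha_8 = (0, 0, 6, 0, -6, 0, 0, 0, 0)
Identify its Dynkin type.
A8

Compute the Cartan integers a_ij = 2(alpha_i, alpha_j)/(alpha_j, alpha_j); the resulting 8x8 Cartan matrix is
[[2, -1, 0, 0, 0, 0, 0, -1], [-1, 2, 0, 0, -1, 0, 0, 0], [0, 0, 2, -1, 0, 0, 0, -1], [0, 0, -1, 2, 0, 0, -1, 0], [0, -1, 0, 0, 2, -1, 0, 0], [0, 0, 0, 0, -1, 2, 0, 0], [0, 0, 0, -1, 0, 0, 2, 0], [-1, 0, -1, 0, 0, 0, 0, 2]].
All simple roots have the same length, so the diagram is simply laced. The associated Dynkin diagram is a chain of 8 nodes with single edges (A_8), so the type is A_8 (the algebra sl(9)).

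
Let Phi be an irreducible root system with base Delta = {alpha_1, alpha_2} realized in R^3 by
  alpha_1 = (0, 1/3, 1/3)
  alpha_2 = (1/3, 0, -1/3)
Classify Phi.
Compute the Cartan integers a_ij = 2(alpha_i, alpha_j)/(alpha_j, alpha_j); the resulting 2x2 Cartan matrix is
[[2, -1], [-1, 2]].
All simple roots have the same length, so the diagram is simply laced. The associated Dynkin diagram is a chain of 2 nodes with single edges (A_2), so the type is A_2 (the algebra sl(3)).

type A_2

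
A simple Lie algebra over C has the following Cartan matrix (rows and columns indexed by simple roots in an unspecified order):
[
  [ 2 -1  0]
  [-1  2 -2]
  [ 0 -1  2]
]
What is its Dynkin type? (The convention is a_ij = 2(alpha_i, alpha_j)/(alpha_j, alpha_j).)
B_3 (so(7))

The matrix has rank 3 with 2's on the diagonal. Reading the off-diagonal entries as Dynkin edges (a single edge where a_ij = a_ji = -1; a double or triple edge where a_ij * a_ji = 2 or 3), the diagram is a chain of 3 nodes with a double edge at one end; the terminal node there is the unique short simple root (B_3). One simple-root ordering that puts it in standard form is (alpha_1, alpha_2, alpha_3). So the algebra is type B_3, i.e. so(7).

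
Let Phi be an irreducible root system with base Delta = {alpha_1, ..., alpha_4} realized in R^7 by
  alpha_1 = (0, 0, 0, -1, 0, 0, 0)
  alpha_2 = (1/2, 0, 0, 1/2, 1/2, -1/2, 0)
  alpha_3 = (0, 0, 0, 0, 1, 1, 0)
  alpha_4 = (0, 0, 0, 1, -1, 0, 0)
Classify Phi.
F4

Compute the Cartan integers a_ij = 2(alpha_i, alpha_j)/(alpha_j, alpha_j); the resulting 4x4 Cartan matrix is
[[2, -1, 0, -1], [-1, 2, 0, 0], [0, 0, 2, -1], [-2, 0, -1, 2]].
The roots have two lengths (squared-length ratio 2:1); the short ones are alpha_{1,2}. The associated Dynkin diagram is a chain of 4 nodes with a double edge between the middle two (F_4), so the type is F_4.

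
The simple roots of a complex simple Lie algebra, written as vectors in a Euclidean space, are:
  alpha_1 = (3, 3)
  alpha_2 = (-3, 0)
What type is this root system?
Compute the Cartan integers a_ij = 2(alpha_i, alpha_j)/(alpha_j, alpha_j); the resulting 2x2 Cartan matrix is
[[2, -2], [-1, 2]].
The roots have two lengths (squared-length ratio 2:1); the short ones are alpha_{2}. The associated Dynkin diagram is a chain of 2 nodes with a double edge at one end; the terminal node there is the unique short simple root (B_2), so the type is B_2 (the algebra so(5)).

B_2 (so(5))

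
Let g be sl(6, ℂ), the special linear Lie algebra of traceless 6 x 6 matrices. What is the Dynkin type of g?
This is sl(6), which has dimension 6^2 - 1 = 35 and rank 6 - 1 = 5 (a Cartan subalgebra is the diagonal traceless matrices). In the classification of classical Lie algebras, the special linear algebra sl(n+1) has type A_n; here n = 5, so the Dynkin diagram is a chain of 5 nodes with single edges (A_5). Hence the type is A_5.

type A_5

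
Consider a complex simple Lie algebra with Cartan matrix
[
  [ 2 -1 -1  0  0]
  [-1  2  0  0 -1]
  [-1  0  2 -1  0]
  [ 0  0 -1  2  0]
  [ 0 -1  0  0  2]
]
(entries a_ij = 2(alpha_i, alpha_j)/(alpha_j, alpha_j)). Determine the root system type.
A_5

The matrix has rank 5 with 2's on the diagonal. Reading the off-diagonal entries as Dynkin edges (a single edge where a_ij = a_ji = -1; a double or triple edge where a_ij * a_ji = 2 or 3), the diagram is a chain of 5 nodes with single edges (A_5). One simple-root ordering that puts it in standard form is (alpha_5, alpha_2, alpha_1, alpha_3, alpha_4). So the algebra is type A_5, i.e. sl(6).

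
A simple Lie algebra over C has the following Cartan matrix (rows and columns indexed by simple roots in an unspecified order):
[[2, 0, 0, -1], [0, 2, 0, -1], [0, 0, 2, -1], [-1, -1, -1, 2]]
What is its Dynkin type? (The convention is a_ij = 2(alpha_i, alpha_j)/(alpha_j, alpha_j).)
D4

The matrix has rank 4 with 2's on the diagonal. Reading the off-diagonal entries as Dynkin edges (a single edge where a_ij = a_ji = -1; a double or triple edge where a_ij * a_ji = 2 or 3), the diagram is a chain of 2 nodes with a fork of two nodes at one end (D_4). One simple-root ordering that puts it in standard form is (alpha_2, alpha_4, alpha_3, alpha_1). So the algebra is type D_4, i.e. so(8).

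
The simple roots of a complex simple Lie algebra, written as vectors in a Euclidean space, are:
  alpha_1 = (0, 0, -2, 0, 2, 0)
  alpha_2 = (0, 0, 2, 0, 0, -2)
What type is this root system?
A2

Compute the Cartan integers a_ij = 2(alpha_i, alpha_j)/(alpha_j, alpha_j); the resulting 2x2 Cartan matrix is
[[2, -1], [-1, 2]].
All simple roots have the same length, so the diagram is simply laced. The associated Dynkin diagram is a chain of 2 nodes with single edges (A_2), so the type is A_2 (the algebra sl(3)).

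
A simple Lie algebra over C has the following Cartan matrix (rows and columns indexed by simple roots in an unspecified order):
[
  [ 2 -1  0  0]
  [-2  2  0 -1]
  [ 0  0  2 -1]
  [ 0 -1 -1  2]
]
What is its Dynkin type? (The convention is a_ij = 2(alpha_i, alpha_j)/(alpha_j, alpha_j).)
B_4

The matrix has rank 4 with 2's on the diagonal. Reading the off-diagonal entries as Dynkin edges (a single edge where a_ij = a_ji = -1; a double or triple edge where a_ij * a_ji = 2 or 3), the diagram is a chain of 4 nodes with a double edge at one end; the terminal node there is the unique short simple root (B_4). One simple-root ordering that puts it in standard form is (alpha_3, alpha_4, alpha_2, alpha_1). So the algebra is type B_4, i.e. so(9).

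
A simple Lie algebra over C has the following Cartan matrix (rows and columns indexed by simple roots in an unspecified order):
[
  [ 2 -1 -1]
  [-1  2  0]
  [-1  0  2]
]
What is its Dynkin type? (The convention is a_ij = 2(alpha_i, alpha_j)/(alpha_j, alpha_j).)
The matrix has rank 3 with 2's on the diagonal. Reading the off-diagonal entries as Dynkin edges (a single edge where a_ij = a_ji = -1; a double or triple edge where a_ij * a_ji = 2 or 3), the diagram is a chain of 3 nodes with single edges (A_3). One simple-root ordering that puts it in standard form is (alpha_2, alpha_1, alpha_3). So the algebra is type A_3, i.e. sl(4).

A_3 (sl(4))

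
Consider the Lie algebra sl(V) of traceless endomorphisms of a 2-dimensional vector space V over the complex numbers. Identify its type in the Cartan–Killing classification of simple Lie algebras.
This is sl(2), which has dimension 2^2 - 1 = 3 and rank 2 - 1 = 1 (a Cartan subalgebra is the diagonal traceless matrices). In the classification of classical Lie algebras, the special linear algebra sl(n+1) has type A_n; here n = 1, so the Dynkin diagram is a chain of 1 nodes with single edges (A_1). Hence the type is A_1.

A1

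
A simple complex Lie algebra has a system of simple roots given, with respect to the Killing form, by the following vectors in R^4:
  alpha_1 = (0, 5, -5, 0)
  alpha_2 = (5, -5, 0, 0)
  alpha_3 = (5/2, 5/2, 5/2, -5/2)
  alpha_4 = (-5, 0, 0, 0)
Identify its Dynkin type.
Compute the Cartan integers a_ij = 2(alpha_i, alpha_j)/(alpha_j, alpha_j); the resulting 4x4 Cartan matrix is
[[2, -1, 0, 0], [-1, 2, 0, -2], [0, 0, 2, -1], [0, -1, -1, 2]].
The roots have two lengths (squared-length ratio 2:1); the short ones are alpha_{3,4}. The associated Dynkin diagram is a chain of 4 nodes with a double edge between the middle two (F_4), so the type is F_4.

type F_4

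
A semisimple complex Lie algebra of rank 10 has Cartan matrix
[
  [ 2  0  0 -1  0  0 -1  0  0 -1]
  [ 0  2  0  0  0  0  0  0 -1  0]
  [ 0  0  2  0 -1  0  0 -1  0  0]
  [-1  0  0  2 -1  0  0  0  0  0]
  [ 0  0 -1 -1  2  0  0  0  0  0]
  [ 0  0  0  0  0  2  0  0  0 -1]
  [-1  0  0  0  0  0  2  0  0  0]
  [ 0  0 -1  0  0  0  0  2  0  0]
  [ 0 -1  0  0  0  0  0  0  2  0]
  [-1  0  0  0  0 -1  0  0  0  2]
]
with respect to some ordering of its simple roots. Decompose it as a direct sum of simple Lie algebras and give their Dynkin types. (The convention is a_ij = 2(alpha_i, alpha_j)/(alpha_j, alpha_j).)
The diagram associated to this matrix has two connected components: the simple roots {alpha_2, alpha_9} form a chain of 2 nodes with single edges (A_2), and {alpha_1, alpha_3, alpha_4, alpha_5, alpha_6, alpha_7, alpha_8, alpha_10} form a chain of 7 nodes with one extra node attached to the third node from one end (E_8). A semisimple Lie algebra decomposes uniquely as the direct sum of simple ideals, one per connected component of its Dynkin diagram, so g ≅ A_2 ⊕ E_8 (dimension 8 + 248 = 256).

A_2 (sl(3)) ⊕ E_8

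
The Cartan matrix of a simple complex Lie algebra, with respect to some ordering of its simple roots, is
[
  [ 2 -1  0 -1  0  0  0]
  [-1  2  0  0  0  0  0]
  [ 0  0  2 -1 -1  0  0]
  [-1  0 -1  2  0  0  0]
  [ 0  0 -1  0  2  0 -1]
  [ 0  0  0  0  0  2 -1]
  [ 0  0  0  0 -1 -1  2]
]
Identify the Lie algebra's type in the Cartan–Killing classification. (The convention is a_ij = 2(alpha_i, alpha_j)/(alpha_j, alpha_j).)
The matrix has rank 7 with 2's on the diagonal. Reading the off-diagonal entries as Dynkin edges (a single edge where a_ij = a_ji = -1; a double or triple edge where a_ij * a_ji = 2 or 3), the diagram is a chain of 7 nodes with single edges (A_7). One simple-root ordering that puts it in standard form is (alpha_6, alpha_7, alpha_5, alpha_3, alpha_4, alpha_1, alpha_2). So the algebra is type A_7, i.e. sl(8).

type A_7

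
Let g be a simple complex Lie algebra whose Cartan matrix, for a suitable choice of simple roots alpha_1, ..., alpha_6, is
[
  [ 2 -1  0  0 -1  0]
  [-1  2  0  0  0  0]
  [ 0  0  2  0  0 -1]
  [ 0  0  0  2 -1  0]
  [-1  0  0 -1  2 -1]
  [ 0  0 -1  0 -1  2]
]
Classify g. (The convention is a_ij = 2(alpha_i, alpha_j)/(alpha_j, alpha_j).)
E_6

The matrix has rank 6 with 2's on the diagonal. Reading the off-diagonal entries as Dynkin edges (a single edge where a_ij = a_ji = -1; a double or triple edge where a_ij * a_ji = 2 or 3), the diagram is a chain of 5 nodes with one extra node attached to the third node from one end (E_6). One simple-root ordering that puts it in standard form is (alpha_2, alpha_4, alpha_1, alpha_5, alpha_6, alpha_3). So the algebra is type E_6.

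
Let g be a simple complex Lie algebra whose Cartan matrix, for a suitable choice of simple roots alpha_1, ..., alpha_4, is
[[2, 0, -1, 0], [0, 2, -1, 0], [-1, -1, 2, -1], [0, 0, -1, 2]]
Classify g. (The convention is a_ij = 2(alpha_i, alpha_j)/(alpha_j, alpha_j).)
The matrix has rank 4 with 2's on the diagonal. Reading the off-diagonal entries as Dynkin edges (a single edge where a_ij = a_ji = -1; a double or triple edge where a_ij * a_ji = 2 or 3), the diagram is a chain of 2 nodes with a fork of two nodes at one end (D_4). One simple-root ordering that puts it in standard form is (alpha_2, alpha_3, alpha_4, alpha_1). So the algebra is type D_4, i.e. so(8).

type D_4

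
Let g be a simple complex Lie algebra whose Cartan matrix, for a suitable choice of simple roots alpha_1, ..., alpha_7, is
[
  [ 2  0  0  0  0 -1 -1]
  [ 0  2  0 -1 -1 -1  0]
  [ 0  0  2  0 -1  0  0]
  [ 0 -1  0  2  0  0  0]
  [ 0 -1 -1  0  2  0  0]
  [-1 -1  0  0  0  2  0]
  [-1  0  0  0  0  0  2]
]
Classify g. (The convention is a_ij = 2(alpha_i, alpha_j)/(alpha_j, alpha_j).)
The matrix has rank 7 with 2's on the diagonal. Reading the off-diagonal entries as Dynkin edges (a single edge where a_ij = a_ji = -1; a double or triple edge where a_ij * a_ji = 2 or 3), the diagram is a chain of 6 nodes with one extra node attached to the third node from one end (E_7). One simple-root ordering that puts it in standard form is (alpha_3, alpha_4, alpha_5, alpha_2, alpha_6, alpha_1, alpha_7). So the algebra is type E_7.

E_7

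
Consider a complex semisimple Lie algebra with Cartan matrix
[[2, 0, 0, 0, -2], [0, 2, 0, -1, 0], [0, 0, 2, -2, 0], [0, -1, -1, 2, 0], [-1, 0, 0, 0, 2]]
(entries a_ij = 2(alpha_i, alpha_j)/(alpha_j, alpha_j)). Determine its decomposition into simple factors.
B2 + C3

The diagram associated to this matrix has two connected components: the simple roots {alpha_1, alpha_5} form a chain of 2 nodes with a double edge at one end; the terminal node there is the unique short simple root (B_2), and {alpha_2, alpha_3, alpha_4} form a chain of 3 nodes with a double edge at one end; the terminal node there is the unique long simple root (C_3). A semisimple Lie algebra decomposes uniquely as the direct sum of simple ideals, one per connected component of its Dynkin diagram, so g ≅ B_2 ⊕ C_3 (dimension 10 + 21 = 31).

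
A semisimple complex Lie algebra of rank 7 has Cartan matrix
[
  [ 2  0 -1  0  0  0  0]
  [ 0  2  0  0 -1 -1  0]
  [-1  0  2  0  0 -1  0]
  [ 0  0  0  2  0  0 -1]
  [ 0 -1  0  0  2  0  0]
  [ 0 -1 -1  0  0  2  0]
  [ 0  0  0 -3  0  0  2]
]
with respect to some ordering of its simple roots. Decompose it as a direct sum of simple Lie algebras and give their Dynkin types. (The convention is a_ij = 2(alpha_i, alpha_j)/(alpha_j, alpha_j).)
The diagram associated to this matrix has two connected components: the simple roots {alpha_1, alpha_2, alpha_3, alpha_5, alpha_6} form a chain of 5 nodes with single edges (A_5), and {alpha_4, alpha_7} form two nodes joined by a triple edge (G_2). A semisimple Lie algebra decomposes uniquely as the direct sum of simple ideals, one per connected component of its Dynkin diagram, so g ≅ A_5 ⊕ G_2 (dimension 35 + 14 = 49).

A_5 + G_2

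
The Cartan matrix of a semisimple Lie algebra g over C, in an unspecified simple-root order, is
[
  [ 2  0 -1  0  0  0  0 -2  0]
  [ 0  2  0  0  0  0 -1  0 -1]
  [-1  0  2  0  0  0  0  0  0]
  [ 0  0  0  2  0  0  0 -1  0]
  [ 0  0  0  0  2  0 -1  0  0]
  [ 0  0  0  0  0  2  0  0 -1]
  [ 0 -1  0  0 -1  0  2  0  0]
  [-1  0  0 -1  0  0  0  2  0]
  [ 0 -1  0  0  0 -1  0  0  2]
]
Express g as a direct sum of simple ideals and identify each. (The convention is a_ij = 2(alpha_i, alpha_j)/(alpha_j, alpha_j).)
type A_5 ⊕ type F_4

The diagram associated to this matrix has two connected components: the simple roots {alpha_2, alpha_5, alpha_6, alpha_7, alpha_9} form a chain of 5 nodes with single edges (A_5), and {alpha_1, alpha_3, alpha_4, alpha_8} form a chain of 4 nodes with a double edge between the middle two (F_4). A semisimple Lie algebra decomposes uniquely as the direct sum of simple ideals, one per connected component of its Dynkin diagram, so g ≅ A_5 ⊕ F_4 (dimension 35 + 52 = 87).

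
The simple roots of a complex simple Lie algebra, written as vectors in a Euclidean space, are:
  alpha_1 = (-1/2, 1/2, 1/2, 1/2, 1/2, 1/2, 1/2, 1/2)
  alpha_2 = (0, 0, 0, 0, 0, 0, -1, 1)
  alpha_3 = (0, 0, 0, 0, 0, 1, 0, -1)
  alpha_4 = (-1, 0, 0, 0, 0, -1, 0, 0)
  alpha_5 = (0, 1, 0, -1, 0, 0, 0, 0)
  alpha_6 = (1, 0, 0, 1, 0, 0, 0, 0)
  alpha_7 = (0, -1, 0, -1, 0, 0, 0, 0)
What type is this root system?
Compute the Cartan integers a_ij = 2(alpha_i, alpha_j)/(alpha_j, alpha_j); the resulting 7x7 Cartan matrix is
[[2, 0, 0, 0, 0, 0, -1], [0, 2, -1, 0, 0, 0, 0], [0, -1, 2, -1, 0, 0, 0], [0, 0, -1, 2, 0, -1, 0], [0, 0, 0, 0, 2, -1, 0], [0, 0, 0, -1, -1, 2, -1], [-1, 0, 0, 0, 0, -1, 2]].
All simple roots have the same length, so the diagram is simply laced. The associated Dynkin diagram is a chain of 6 nodes with one extra node attached to the third node from one end (E_7), so the type is E_7.

E_7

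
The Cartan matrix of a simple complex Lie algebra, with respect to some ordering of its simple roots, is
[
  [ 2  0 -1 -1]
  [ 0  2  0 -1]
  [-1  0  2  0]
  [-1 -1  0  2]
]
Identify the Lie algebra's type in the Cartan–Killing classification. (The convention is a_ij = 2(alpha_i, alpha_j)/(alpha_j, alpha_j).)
The matrix has rank 4 with 2's on the diagonal. Reading the off-diagonal entries as Dynkin edges (a single edge where a_ij = a_ji = -1; a double or triple edge where a_ij * a_ji = 2 or 3), the diagram is a chain of 4 nodes with single edges (A_4). One simple-root ordering that puts it in standard form is (alpha_3, alpha_1, alpha_4, alpha_2). So the algebra is type A_4, i.e. sl(5).

A_4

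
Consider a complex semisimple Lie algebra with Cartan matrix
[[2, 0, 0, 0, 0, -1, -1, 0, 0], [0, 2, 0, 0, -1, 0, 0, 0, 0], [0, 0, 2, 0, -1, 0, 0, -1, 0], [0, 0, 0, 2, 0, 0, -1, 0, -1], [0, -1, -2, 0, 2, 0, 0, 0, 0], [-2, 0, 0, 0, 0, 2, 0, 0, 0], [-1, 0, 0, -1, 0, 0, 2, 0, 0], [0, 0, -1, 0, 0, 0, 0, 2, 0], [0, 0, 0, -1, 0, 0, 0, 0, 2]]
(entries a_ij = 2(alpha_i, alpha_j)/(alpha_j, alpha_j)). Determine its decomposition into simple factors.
C_5 + F_4

The diagram associated to this matrix has two connected components: the simple roots {alpha_1, alpha_4, alpha_6, alpha_7, alpha_9} form a chain of 5 nodes with a double edge at one end; the terminal node there is the unique long simple root (C_5), and {alpha_2, alpha_3, alpha_5, alpha_8} form a chain of 4 nodes with a double edge between the middle two (F_4). A semisimple Lie algebra decomposes uniquely as the direct sum of simple ideals, one per connected component of its Dynkin diagram, so g ≅ C_5 ⊕ F_4 (dimension 55 + 52 = 107).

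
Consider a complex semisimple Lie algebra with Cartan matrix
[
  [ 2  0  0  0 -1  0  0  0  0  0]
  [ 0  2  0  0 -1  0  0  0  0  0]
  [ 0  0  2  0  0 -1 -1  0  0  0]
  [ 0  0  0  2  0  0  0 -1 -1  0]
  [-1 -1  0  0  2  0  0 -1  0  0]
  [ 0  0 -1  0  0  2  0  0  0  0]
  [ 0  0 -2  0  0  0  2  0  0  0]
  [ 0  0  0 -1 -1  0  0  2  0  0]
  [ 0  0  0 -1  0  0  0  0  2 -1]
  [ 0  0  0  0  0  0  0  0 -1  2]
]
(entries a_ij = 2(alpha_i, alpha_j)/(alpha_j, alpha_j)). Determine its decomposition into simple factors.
C_3 (sp(6)) + D_7 (so(14))

The diagram associated to this matrix has two connected components: the simple roots {alpha_3, alpha_6, alpha_7} form a chain of 3 nodes with a double edge at one end; the terminal node there is the unique long simple root (C_3), and {alpha_1, alpha_2, alpha_4, alpha_5, alpha_8, alpha_9, alpha_10} form a chain of 5 nodes with a fork of two nodes at one end (D_7). A semisimple Lie algebra decomposes uniquely as the direct sum of simple ideals, one per connected component of its Dynkin diagram, so g ≅ C_3 ⊕ D_7 (dimension 21 + 91 = 112).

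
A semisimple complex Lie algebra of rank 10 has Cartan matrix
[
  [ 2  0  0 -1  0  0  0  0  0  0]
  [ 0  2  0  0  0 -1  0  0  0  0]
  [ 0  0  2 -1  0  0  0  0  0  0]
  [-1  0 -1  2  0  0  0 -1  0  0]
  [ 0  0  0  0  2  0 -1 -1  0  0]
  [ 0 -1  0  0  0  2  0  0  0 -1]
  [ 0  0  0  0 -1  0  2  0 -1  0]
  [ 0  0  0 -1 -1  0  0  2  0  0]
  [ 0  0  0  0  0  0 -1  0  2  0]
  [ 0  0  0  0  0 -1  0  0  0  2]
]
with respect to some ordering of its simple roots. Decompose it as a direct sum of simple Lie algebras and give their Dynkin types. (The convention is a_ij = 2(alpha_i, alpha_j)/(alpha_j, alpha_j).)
A_3 (sl(4)) ⊕ D_7 (so(14))

The diagram associated to this matrix has two connected components: the simple roots {alpha_2, alpha_6, alpha_10} form a chain of 3 nodes with single edges (A_3), and {alpha_1, alpha_3, alpha_4, alpha_5, alpha_7, alpha_8, alpha_9} form a chain of 5 nodes with a fork of two nodes at one end (D_7). A semisimple Lie algebra decomposes uniquely as the direct sum of simple ideals, one per connected component of its Dynkin diagram, so g ≅ A_3 ⊕ D_7 (dimension 15 + 91 = 106).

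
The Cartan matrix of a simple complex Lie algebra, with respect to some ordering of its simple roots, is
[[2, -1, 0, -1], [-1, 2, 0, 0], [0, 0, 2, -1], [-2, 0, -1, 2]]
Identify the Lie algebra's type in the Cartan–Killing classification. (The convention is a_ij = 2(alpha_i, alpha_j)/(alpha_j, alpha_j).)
F_4

The matrix has rank 4 with 2's on the diagonal. Reading the off-diagonal entries as Dynkin edges (a single edge where a_ij = a_ji = -1; a double or triple edge where a_ij * a_ji = 2 or 3), the diagram is a chain of 4 nodes with a double edge between the middle two (F_4). One simple-root ordering that puts it in standard form is (alpha_3, alpha_4, alpha_1, alpha_2). So the algebra is type F_4.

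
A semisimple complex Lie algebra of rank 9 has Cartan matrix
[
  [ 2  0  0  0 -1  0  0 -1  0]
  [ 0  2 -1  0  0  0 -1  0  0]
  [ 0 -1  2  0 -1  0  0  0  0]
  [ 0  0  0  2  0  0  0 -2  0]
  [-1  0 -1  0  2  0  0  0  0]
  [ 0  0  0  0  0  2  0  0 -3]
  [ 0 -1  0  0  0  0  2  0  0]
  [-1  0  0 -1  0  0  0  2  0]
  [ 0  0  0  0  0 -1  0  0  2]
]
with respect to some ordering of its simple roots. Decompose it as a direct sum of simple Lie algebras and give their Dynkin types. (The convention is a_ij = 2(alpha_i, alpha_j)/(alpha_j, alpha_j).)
The diagram associated to this matrix has two connected components: the simple roots {alpha_1, alpha_2, alpha_3, alpha_4, alpha_5, alpha_7, alpha_8} form a chain of 7 nodes with a double edge at one end; the terminal node there is the unique long simple root (C_7), and {alpha_6, alpha_9} form two nodes joined by a triple edge (G_2). A semisimple Lie algebra decomposes uniquely as the direct sum of simple ideals, one per connected component of its Dynkin diagram, so g ≅ C_7 ⊕ G_2 (dimension 105 + 14 = 119).

C7 + G2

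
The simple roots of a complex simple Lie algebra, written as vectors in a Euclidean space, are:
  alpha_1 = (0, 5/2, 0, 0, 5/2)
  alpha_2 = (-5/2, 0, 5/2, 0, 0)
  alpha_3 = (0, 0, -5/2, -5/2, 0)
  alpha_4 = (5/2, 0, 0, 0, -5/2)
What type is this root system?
Compute the Cartan integers a_ij = 2(alpha_i, alpha_j)/(alpha_j, alpha_j); the resulting 4x4 Cartan matrix is
[[2, 0, 0, -1], [0, 2, -1, -1], [0, -1, 2, 0], [-1, -1, 0, 2]].
All simple roots have the same length, so the diagram is simply laced. The associated Dynkin diagram is a chain of 4 nodes with single edges (A_4), so the type is A_4 (the algebra sl(5)).

A_4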